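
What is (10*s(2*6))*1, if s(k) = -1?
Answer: -10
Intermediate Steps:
(10*s(2*6))*1 = (10*(-1))*1 = -10*1 = -10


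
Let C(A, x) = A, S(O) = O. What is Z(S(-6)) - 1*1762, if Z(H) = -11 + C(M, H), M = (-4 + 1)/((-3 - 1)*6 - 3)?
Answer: -15956/9 ≈ -1772.9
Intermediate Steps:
M = ⅑ (M = -3/(-4*6 - 3) = -3/(-24 - 3) = -3/(-27) = -3*(-1/27) = ⅑ ≈ 0.11111)
Z(H) = -98/9 (Z(H) = -11 + ⅑ = -98/9)
Z(S(-6)) - 1*1762 = -98/9 - 1*1762 = -98/9 - 1762 = -15956/9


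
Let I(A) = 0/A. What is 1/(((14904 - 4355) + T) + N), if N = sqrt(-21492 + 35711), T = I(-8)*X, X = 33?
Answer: 10549/111267182 - sqrt(14219)/111267182 ≈ 9.3736e-5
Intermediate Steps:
I(A) = 0
T = 0 (T = 0*33 = 0)
N = sqrt(14219) ≈ 119.24
1/(((14904 - 4355) + T) + N) = 1/(((14904 - 4355) + 0) + sqrt(14219)) = 1/((10549 + 0) + sqrt(14219)) = 1/(10549 + sqrt(14219))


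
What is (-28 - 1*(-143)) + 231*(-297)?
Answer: -68492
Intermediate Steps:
(-28 - 1*(-143)) + 231*(-297) = (-28 + 143) - 68607 = 115 - 68607 = -68492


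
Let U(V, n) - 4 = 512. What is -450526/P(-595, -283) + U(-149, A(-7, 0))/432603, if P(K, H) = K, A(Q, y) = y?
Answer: 64966402066/85799595 ≈ 757.19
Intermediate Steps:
U(V, n) = 516 (U(V, n) = 4 + 512 = 516)
-450526/P(-595, -283) + U(-149, A(-7, 0))/432603 = -450526/(-595) + 516/432603 = -450526*(-1/595) + 516*(1/432603) = 450526/595 + 172/144201 = 64966402066/85799595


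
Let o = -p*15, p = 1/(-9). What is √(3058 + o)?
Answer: √27537/3 ≈ 55.314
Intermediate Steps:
p = -⅑ ≈ -0.11111
o = 5/3 (o = -1*(-⅑)*15 = (⅑)*15 = 5/3 ≈ 1.6667)
√(3058 + o) = √(3058 + 5/3) = √(9179/3) = √27537/3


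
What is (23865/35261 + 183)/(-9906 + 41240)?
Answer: 87522/14930651 ≈ 0.0058619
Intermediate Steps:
(23865/35261 + 183)/(-9906 + 41240) = (23865*(1/35261) + 183)/31334 = (645/953 + 183)*(1/31334) = (175044/953)*(1/31334) = 87522/14930651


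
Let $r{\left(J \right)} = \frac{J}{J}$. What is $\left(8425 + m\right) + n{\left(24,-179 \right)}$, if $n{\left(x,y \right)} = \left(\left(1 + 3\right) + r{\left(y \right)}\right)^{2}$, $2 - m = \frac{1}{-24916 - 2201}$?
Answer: $\frac{229192885}{27117} \approx 8452.0$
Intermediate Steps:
$r{\left(J \right)} = 1$
$m = \frac{54235}{27117}$ ($m = 2 - \frac{1}{-24916 - 2201} = 2 - \frac{1}{-27117} = 2 - - \frac{1}{27117} = 2 + \frac{1}{27117} = \frac{54235}{27117} \approx 2.0$)
$n{\left(x,y \right)} = 25$ ($n{\left(x,y \right)} = \left(\left(1 + 3\right) + 1\right)^{2} = \left(4 + 1\right)^{2} = 5^{2} = 25$)
$\left(8425 + m\right) + n{\left(24,-179 \right)} = \left(8425 + \frac{54235}{27117}\right) + 25 = \frac{228514960}{27117} + 25 = \frac{229192885}{27117}$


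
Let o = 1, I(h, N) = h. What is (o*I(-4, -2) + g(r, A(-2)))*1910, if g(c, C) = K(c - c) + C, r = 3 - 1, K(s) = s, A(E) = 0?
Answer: -7640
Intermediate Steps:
r = 2
g(c, C) = C (g(c, C) = (c - c) + C = 0 + C = C)
(o*I(-4, -2) + g(r, A(-2)))*1910 = (1*(-4) + 0)*1910 = (-4 + 0)*1910 = -4*1910 = -7640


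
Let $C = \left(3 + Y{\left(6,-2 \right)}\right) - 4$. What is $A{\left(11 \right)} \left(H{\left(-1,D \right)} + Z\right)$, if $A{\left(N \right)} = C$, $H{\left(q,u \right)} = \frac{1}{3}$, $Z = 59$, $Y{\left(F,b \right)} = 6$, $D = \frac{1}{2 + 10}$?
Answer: $\frac{890}{3} \approx 296.67$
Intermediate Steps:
$D = \frac{1}{12} \approx 0.083333$
$H{\left(q,u \right)} = \frac{1}{3}$
$C = 5$ ($C = \left(3 + 6\right) - 4 = 9 - 4 = 5$)
$A{\left(N \right)} = 5$
$A{\left(11 \right)} \left(H{\left(-1,D \right)} + Z\right) = 5 \left(\frac{1}{3} + 59\right) = 5 \cdot \frac{178}{3} = \frac{890}{3}$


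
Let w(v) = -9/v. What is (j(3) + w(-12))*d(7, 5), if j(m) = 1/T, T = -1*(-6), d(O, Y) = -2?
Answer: -11/6 ≈ -1.8333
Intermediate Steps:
T = 6
j(m) = ⅙ (j(m) = 1/6 = ⅙)
(j(3) + w(-12))*d(7, 5) = (⅙ - 9/(-12))*(-2) = (⅙ - 9*(-1/12))*(-2) = (⅙ + ¾)*(-2) = (11/12)*(-2) = -11/6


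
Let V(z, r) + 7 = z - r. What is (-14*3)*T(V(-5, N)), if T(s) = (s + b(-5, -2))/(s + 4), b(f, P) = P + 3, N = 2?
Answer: -273/5 ≈ -54.600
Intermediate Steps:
b(f, P) = 3 + P
V(z, r) = -7 + z - r (V(z, r) = -7 + (z - r) = -7 + z - r)
T(s) = (1 + s)/(4 + s) (T(s) = (s + (3 - 2))/(s + 4) = (s + 1)/(4 + s) = (1 + s)/(4 + s))
(-14*3)*T(V(-5, N)) = (-14*3)*((1 + (-7 - 5 - 1*2))/(4 + (-7 - 5 - 1*2))) = -42*(1 + (-7 - 5 - 2))/(4 + (-7 - 5 - 2)) = -42*(1 - 14)/(4 - 14) = -42*(-13)/(-10) = -(-21)*(-13)/5 = -42*13/10 = -273/5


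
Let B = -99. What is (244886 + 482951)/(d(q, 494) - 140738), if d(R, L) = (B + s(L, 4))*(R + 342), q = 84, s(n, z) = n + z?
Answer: 727837/29236 ≈ 24.895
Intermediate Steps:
d(R, L) = (-95 + L)*(342 + R) (d(R, L) = (-99 + (L + 4))*(R + 342) = (-99 + (4 + L))*(342 + R) = (-95 + L)*(342 + R))
(244886 + 482951)/(d(q, 494) - 140738) = (244886 + 482951)/((-32490 - 95*84 + 342*494 + 494*84) - 140738) = 727837/((-32490 - 7980 + 168948 + 41496) - 140738) = 727837/(169974 - 140738) = 727837/29236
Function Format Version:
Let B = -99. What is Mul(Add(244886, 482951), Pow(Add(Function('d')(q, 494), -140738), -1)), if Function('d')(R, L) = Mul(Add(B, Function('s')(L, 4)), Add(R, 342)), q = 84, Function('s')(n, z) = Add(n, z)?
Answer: Rational(727837, 29236) ≈ 24.895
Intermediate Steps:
Function('d')(R, L) = Mul(Add(-95, L), Add(342, R)) (Function('d')(R, L) = Mul(Add(-99, Add(L, 4)), Add(R, 342)) = Mul(Add(-99, Add(4, L)), Add(342, R)) = Mul(Add(-95, L), Add(342, R)))
Mul(Add(244886, 482951), Pow(Add(Function('d')(q, 494), -140738), -1)) = Mul(Add(244886, 482951), Pow(Add(Add(-32490, Mul(-95, 84), Mul(342, 494), Mul(494, 84)), -140738), -1)) = Mul(727837, Pow(Add(Add(-32490, -7980, 168948, 41496), -140738), -1)) = Mul(727837, Pow(Add(169974, -140738), -1)) = Mul(727837, Pow(29236, -1)) = Mul(727837, Rational(1, 29236)) = Rational(727837, 29236)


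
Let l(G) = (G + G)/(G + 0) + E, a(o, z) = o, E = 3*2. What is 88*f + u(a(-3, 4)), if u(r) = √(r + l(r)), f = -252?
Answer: -22176 + √5 ≈ -22174.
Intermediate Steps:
E = 6
l(G) = 8 (l(G) = (G + G)/(G + 0) + 6 = (2*G)/G + 6 = 2 + 6 = 8)
u(r) = √(8 + r) (u(r) = √(r + 8) = √(8 + r))
88*f + u(a(-3, 4)) = 88*(-252) + √(8 - 3) = -22176 + √5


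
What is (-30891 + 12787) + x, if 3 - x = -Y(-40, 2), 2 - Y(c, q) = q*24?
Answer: -18147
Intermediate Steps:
Y(c, q) = 2 - 24*q (Y(c, q) = 2 - q*24 = 2 - 24*q)
x = -43 (x = 3 - (-1)*(2 - 24*2) = 3 - (-1)*(2 - 48) = 3 - (-1)*(-46) = 3 - 1*46 = 3 - 46 = -43)
(-30891 + 12787) + x = (-30891 + 12787) - 43 = -18104 - 43 = -18147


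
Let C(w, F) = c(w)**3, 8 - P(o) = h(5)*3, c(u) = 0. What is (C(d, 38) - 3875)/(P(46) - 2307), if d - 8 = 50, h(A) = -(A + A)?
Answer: 3875/2269 ≈ 1.7078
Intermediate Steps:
h(A) = -2*A
d = 58 (d = 8 + 50 = 58)
P(o) = 38 (P(o) = 8 - (-2*5)*3 = 8 - (-10)*3 = 8 - 1*(-30) = 8 + 30 = 38)
C(w, F) = 0 (C(w, F) = 0**3 = 0)
(C(d, 38) - 3875)/(P(46) - 2307) = (0 - 3875)/(38 - 2307) = -3875/(-2269) = -3875*(-1/2269) = 3875/2269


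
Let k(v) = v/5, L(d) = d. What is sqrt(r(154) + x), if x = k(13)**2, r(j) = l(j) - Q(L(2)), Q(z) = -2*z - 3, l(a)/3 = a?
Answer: sqrt(11894)/5 ≈ 21.812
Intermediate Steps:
l(a) = 3*a
Q(z) = -3 - 2*z
k(v) = v/5 (k(v) = v*(1/5) = v/5)
r(j) = 7 + 3*j (r(j) = 3*j - (-3 - 2*2) = 3*j - (-3 - 4) = 3*j - 1*(-7) = 3*j + 7 = 7 + 3*j)
x = 169/25 (x = ((1/5)*13)**2 = (13/5)**2 = 169/25 ≈ 6.7600)
sqrt(r(154) + x) = sqrt((7 + 3*154) + 169/25) = sqrt((7 + 462) + 169/25) = sqrt(469 + 169/25) = sqrt(11894/25) = sqrt(11894)/5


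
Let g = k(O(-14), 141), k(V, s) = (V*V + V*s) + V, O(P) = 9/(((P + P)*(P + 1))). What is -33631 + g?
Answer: -4455507703/132496 ≈ -33628.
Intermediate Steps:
O(P) = 9/(2*P*(1 + P)) (O(P) = 9/(((2*P)*(1 + P))) = 9/((2*P*(1 + P))) = 9*(1/(2*P*(1 + P))) = 9/(2*P*(1 + P)))
k(V, s) = V + V**2 + V*s (k(V, s) = (V**2 + V*s) + V = V + V**2 + V*s)
g = 465273/132496 (g = ((9/2)/(-14*(1 - 14)))*(1 + (9/2)/(-14*(1 - 14)) + 141) = ((9/2)*(-1/14)/(-13))*(1 + (9/2)*(-1/14)/(-13) + 141) = ((9/2)*(-1/14)*(-1/13))*(1 + (9/2)*(-1/14)*(-1/13) + 141) = 9*(1 + 9/364 + 141)/364 = (9/364)*(51697/364) = 465273/132496 ≈ 3.5116)
-33631 + g = -33631 + 465273/132496 = -4455507703/132496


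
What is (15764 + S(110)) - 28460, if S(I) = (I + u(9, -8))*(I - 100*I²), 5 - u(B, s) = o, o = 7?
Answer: -130680816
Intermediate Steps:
u(B, s) = -2 (u(B, s) = 5 - 1*7 = 5 - 7 = -2)
S(I) = (-2 + I)*(I - 100*I²) (S(I) = (I - 2)*(I - 100*I²) = (-2 + I)*(I - 100*I²))
(15764 + S(110)) - 28460 = (15764 + 110*(-2 - 100*110² + 201*110)) - 28460 = (15764 + 110*(-2 - 100*12100 + 22110)) - 28460 = (15764 + 110*(-2 - 1210000 + 22110)) - 28460 = (15764 + 110*(-1187892)) - 28460 = (15764 - 130668120) - 28460 = -130652356 - 28460 = -130680816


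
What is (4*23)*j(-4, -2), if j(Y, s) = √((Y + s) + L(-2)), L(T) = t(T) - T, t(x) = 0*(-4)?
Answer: 184*I ≈ 184.0*I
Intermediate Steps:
t(x) = 0
L(T) = -T (L(T) = 0 - T = -T)
j(Y, s) = √(2 + Y + s) (j(Y, s) = √((Y + s) - 1*(-2)) = √((Y + s) + 2) = √(2 + Y + s))
(4*23)*j(-4, -2) = (4*23)*√(2 - 4 - 2) = 92*√(-4) = 92*(2*I) = 184*I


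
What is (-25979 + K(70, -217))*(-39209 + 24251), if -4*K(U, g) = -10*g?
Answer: 396708597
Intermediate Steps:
K(U, g) = 5*g/2 (K(U, g) = -(-5)*g/2 = 5*g/2)
(-25979 + K(70, -217))*(-39209 + 24251) = (-25979 + (5/2)*(-217))*(-39209 + 24251) = (-25979 - 1085/2)*(-14958) = -53043/2*(-14958) = 396708597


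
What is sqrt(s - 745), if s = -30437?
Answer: I*sqrt(31182) ≈ 176.58*I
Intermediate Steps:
sqrt(s - 745) = sqrt(-30437 - 745) = sqrt(-31182) = I*sqrt(31182)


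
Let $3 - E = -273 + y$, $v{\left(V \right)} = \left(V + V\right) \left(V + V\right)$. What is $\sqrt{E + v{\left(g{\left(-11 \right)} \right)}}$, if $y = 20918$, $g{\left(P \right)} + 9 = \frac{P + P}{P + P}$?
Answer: $i \sqrt{20386} \approx 142.78 i$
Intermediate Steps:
$g{\left(P \right)} = -8$ ($g{\left(P \right)} = -9 + \frac{P + P}{P + P} = -9 + \frac{2 P}{2 P} = -9 + 2 P \frac{1}{2 P} = -9 + 1 = -8$)
$v{\left(V \right)} = 4 V^{2}$ ($v{\left(V \right)} = 2 V 2 V = 4 V^{2}$)
$E = -20642$ ($E = 3 - \left(-273 + 20918\right) = 3 - 20645 = -20642$)
$\sqrt{E + v{\left(g{\left(-11 \right)} \right)}} = \sqrt{-20642 + 4 \left(-8\right)^{2}} = \sqrt{-20642 + 4 \cdot 64} = \sqrt{-20642 + 256} = \sqrt{-20386} = i \sqrt{20386}$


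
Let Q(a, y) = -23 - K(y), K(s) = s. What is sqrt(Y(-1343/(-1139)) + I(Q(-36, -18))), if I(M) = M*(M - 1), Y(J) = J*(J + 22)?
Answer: sqrt(257357)/67 ≈ 7.5717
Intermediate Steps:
Y(J) = J*(22 + J)
Q(a, y) = -23 - y
I(M) = M*(-1 + M)
sqrt(Y(-1343/(-1139)) + I(Q(-36, -18))) = sqrt((-1343/(-1139))*(22 - 1343/(-1139)) + (-23 - 1*(-18))*(-1 + (-23 - 1*(-18)))) = sqrt((-1343*(-1/1139))*(22 - 1343*(-1/1139)) + (-23 + 18)*(-1 + (-23 + 18))) = sqrt(79*(22 + 79/67)/67 - 5*(-1 - 5)) = sqrt((79/67)*(1553/67) - 5*(-6)) = sqrt(122687/4489 + 30) = sqrt(257357/4489) = sqrt(257357)/67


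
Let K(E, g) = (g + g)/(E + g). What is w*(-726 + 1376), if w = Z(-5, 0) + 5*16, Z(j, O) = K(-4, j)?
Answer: 474500/9 ≈ 52722.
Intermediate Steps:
K(E, g) = 2*g/(E + g) (K(E, g) = (2*g)/(E + g) = 2*g/(E + g))
Z(j, O) = 2*j/(-4 + j)
w = 730/9 (w = 2*(-5)/(-4 - 5) + 5*16 = 2*(-5)/(-9) + 80 = 2*(-5)*(-1/9) + 80 = 10/9 + 80 = 730/9 ≈ 81.111)
w*(-726 + 1376) = 730*(-726 + 1376)/9 = (730/9)*650 = 474500/9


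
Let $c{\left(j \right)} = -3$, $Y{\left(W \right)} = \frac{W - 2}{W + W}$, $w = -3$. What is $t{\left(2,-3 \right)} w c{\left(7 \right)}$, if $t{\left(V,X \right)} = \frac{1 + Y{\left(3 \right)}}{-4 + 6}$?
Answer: $\frac{21}{4} \approx 5.25$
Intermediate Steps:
$Y{\left(W \right)} = \frac{-2 + W}{2 W}$
$t{\left(V,X \right)} = \frac{7}{12}$ ($t{\left(V,X \right)} = \frac{1 + \frac{-2 + 3}{2 \cdot 3}}{-4 + 6} = \frac{1 + \frac{1}{2} \cdot \frac{1}{3} \cdot 1}{2} = \left(1 + \frac{1}{6}\right) \frac{1}{2} = \frac{7}{6} \cdot \frac{1}{2} = \frac{7}{12}$)
$t{\left(2,-3 \right)} w c{\left(7 \right)} = \frac{7}{12} \left(-3\right) \left(-3\right) = \left(- \frac{7}{4}\right) \left(-3\right) = \frac{21}{4}$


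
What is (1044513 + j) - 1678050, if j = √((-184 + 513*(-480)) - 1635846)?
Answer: -633537 + I*√1882270 ≈ -6.3354e+5 + 1372.0*I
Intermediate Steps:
j = I*√1882270 (j = √((-184 - 246240) - 1635846) = √(-246424 - 1635846) = √(-1882270) = I*√1882270 ≈ 1372.0*I)
(1044513 + j) - 1678050 = (1044513 + I*√1882270) - 1678050 = -633537 + I*√1882270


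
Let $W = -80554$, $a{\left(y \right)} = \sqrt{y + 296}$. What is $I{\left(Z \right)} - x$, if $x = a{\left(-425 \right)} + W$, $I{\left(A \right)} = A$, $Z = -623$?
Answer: $79931 - i \sqrt{129} \approx 79931.0 - 11.358 i$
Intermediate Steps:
$a{\left(y \right)} = \sqrt{296 + y}$
$x = -80554 + i \sqrt{129}$ ($x = \sqrt{296 - 425} - 80554 = \sqrt{-129} - 80554 = i \sqrt{129} - 80554 = -80554 + i \sqrt{129} \approx -80554.0 + 11.358 i$)
$I{\left(Z \right)} - x = -623 - \left(-80554 + i \sqrt{129}\right) = -623 + \left(80554 - i \sqrt{129}\right) = 79931 - i \sqrt{129}$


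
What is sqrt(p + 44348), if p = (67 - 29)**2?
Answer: 12*sqrt(318) ≈ 213.99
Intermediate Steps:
p = 1444 (p = 38**2 = 1444)
sqrt(p + 44348) = sqrt(1444 + 44348) = sqrt(45792) = 12*sqrt(318)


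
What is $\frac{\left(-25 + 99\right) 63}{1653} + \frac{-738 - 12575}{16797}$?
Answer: $\frac{18767075}{9255147} \approx 2.0277$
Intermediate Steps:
$\frac{\left(-25 + 99\right) 63}{1653} + \frac{-738 - 12575}{16797} = 74 \cdot 63 \cdot \frac{1}{1653} + \left(-738 - 12575\right) \frac{1}{16797} = 4662 \cdot \frac{1}{1653} - \frac{13313}{16797} = \frac{1554}{551} - \frac{13313}{16797} = \frac{18767075}{9255147}$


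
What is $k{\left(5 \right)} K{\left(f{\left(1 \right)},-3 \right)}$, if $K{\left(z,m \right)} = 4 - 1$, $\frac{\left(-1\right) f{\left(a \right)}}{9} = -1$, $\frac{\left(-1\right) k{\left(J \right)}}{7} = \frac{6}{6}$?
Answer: $-21$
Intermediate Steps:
$k{\left(J \right)} = -7$ ($k{\left(J \right)} = - 7 \cdot \frac{6}{6} = - 7 \cdot 6 \cdot \frac{1}{6} = \left(-7\right) 1 = -7$)
$f{\left(a \right)} = 9$ ($f{\left(a \right)} = \left(-9\right) \left(-1\right) = 9$)
$K{\left(z,m \right)} = 3$
$k{\left(5 \right)} K{\left(f{\left(1 \right)},-3 \right)} = \left(-7\right) 3 = -21$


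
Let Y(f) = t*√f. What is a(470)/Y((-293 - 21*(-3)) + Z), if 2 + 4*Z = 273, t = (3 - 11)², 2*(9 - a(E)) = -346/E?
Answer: -4403*I*√649/9760960 ≈ -0.011492*I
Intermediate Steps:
a(E) = 9 + 173/E (a(E) = 9 - (-173)/E = 9 + 173/E)
t = 64 (t = (-8)² = 64)
Z = 271/4 (Z = -½ + (¼)*273 = -½ + 273/4 = 271/4 ≈ 67.750)
Y(f) = 64*√f
a(470)/Y((-293 - 21*(-3)) + Z) = (9 + 173/470)/((64*√((-293 - 21*(-3)) + 271/4))) = (9 + 173*(1/470))/((64*√((-293 + 63) + 271/4))) = (9 + 173/470)/((64*√(-230 + 271/4))) = 4403/(470*((64*√(-649/4)))) = 4403/(470*((64*(I*√649/2)))) = 4403/(470*((32*I*√649))) = 4403*(-I*√649/20768)/470 = -4403*I*√649/9760960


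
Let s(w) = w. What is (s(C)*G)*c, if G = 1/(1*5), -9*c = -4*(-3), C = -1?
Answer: 4/15 ≈ 0.26667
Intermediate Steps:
c = -4/3 (c = -(-4)*(-3)/9 = -⅑*12 = -4/3 ≈ -1.3333)
G = ⅕ (G = 1/5 = ⅕ ≈ 0.20000)
(s(C)*G)*c = -1*⅕*(-4/3) = -⅕*(-4/3) = 4/15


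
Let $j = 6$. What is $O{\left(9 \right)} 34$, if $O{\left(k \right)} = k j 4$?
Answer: $7344$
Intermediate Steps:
$O{\left(k \right)} = 24 k$ ($O{\left(k \right)} = k 6 \cdot 4 = 6 k 4 = 24 k$)
$O{\left(9 \right)} 34 = 24 \cdot 9 \cdot 34 = 216 \cdot 34 = 7344$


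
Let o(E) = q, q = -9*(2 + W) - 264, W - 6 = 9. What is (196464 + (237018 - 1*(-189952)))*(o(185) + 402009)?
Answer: 250366106928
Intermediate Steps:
W = 15 (W = 6 + 9 = 15)
q = -417 (q = -9*(2 + 15) - 264 = -9*17 - 264 = -153 - 264 = -417)
o(E) = -417
(196464 + (237018 - 1*(-189952)))*(o(185) + 402009) = (196464 + (237018 - 1*(-189952)))*(-417 + 402009) = (196464 + (237018 + 189952))*401592 = (196464 + 426970)*401592 = 623434*401592 = 250366106928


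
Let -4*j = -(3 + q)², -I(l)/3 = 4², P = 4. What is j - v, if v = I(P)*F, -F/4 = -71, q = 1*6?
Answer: 54609/4 ≈ 13652.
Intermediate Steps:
q = 6
F = 284 (F = -4*(-71) = 284)
I(l) = -48 (I(l) = -3*4² = -3*16 = -48)
j = 81/4 (j = -(-1)*(3 + 6)²/4 = -(-1)*9²/4 = -(-1)*81/4 = -¼*(-81) = 81/4 ≈ 20.250)
v = -13632 (v = -48*284 = -13632)
j - v = 81/4 - 1*(-13632) = 81/4 + 13632 = 54609/4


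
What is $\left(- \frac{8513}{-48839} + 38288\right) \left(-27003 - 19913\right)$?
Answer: $- \frac{87730862498820}{48839} \approx -1.7963 \cdot 10^{9}$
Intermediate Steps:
$\left(- \frac{8513}{-48839} + 38288\right) \left(-27003 - 19913\right) = \left(\left(-8513\right) \left(- \frac{1}{48839}\right) + 38288\right) \left(-46916\right) = \left(\frac{8513}{48839} + 38288\right) \left(-46916\right) = \frac{1869956145}{48839} \left(-46916\right) = - \frac{87730862498820}{48839}$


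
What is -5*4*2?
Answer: -40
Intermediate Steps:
-5*4*2 = -20*2 = -40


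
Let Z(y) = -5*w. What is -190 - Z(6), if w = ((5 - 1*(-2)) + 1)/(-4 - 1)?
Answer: -198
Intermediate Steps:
w = -8/5 (w = ((5 + 2) + 1)/(-5) = (7 + 1)*(-⅕) = 8*(-⅕) = -8/5 ≈ -1.6000)
Z(y) = 8 (Z(y) = -5*(-8/5) = 8)
-190 - Z(6) = -190 - 1*8 = -190 - 8 = -198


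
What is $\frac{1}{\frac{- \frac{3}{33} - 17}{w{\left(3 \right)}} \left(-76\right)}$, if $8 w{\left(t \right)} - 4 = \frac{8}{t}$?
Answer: $\frac{55}{85728} \approx 0.00064156$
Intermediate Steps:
$w{\left(t \right)} = \frac{1}{2} + \frac{1}{t}$ ($w{\left(t \right)} = \frac{1}{2} + \frac{8 \frac{1}{t}}{8} = \frac{1}{2} + \frac{1}{t}$)
$\frac{1}{\frac{- \frac{3}{33} - 17}{w{\left(3 \right)}} \left(-76\right)} = \frac{1}{\frac{- \frac{3}{33} - 17}{\frac{1}{2} \cdot \frac{1}{3} \left(2 + 3\right)} \left(-76\right)} = \frac{1}{\frac{\left(-3\right) \frac{1}{33} - 17}{\frac{1}{2} \cdot \frac{1}{3} \cdot 5} \left(-76\right)} = \frac{1}{\frac{- \frac{1}{11} - 17}{\frac{5}{6}} \left(-76\right)} = \frac{1}{\left(- \frac{188}{11}\right) \frac{6}{5} \left(-76\right)} = \frac{1}{\left(- \frac{1128}{55}\right) \left(-76\right)} = \frac{1}{\frac{85728}{55}} = \frac{55}{85728}$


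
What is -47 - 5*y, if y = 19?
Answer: -142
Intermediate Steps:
-47 - 5*y = -47 - 5*19 = -47 - 95 = -142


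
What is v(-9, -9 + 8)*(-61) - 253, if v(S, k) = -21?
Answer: 1028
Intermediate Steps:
v(-9, -9 + 8)*(-61) - 253 = -21*(-61) - 253 = 1281 - 253 = 1028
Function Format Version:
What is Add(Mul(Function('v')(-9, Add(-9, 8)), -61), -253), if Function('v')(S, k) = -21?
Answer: 1028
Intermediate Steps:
Add(Mul(Function('v')(-9, Add(-9, 8)), -61), -253) = Add(Mul(-21, -61), -253) = Add(1281, -253) = 1028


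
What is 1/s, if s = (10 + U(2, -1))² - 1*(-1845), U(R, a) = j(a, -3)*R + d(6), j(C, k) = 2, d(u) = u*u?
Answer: 1/4345 ≈ 0.00023015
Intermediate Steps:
d(u) = u²
U(R, a) = 36 + 2*R (U(R, a) = 2*R + 6² = 2*R + 36 = 36 + 2*R)
s = 4345 (s = (10 + (36 + 2*2))² - 1*(-1845) = (10 + (36 + 4))² + 1845 = (10 + 40)² + 1845 = 50² + 1845 = 2500 + 1845 = 4345)
1/s = 1/4345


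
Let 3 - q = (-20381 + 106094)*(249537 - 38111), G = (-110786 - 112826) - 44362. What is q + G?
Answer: -18122224709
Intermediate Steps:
G = -267974 (G = -223612 - 44362 = -267974)
q = -18121956735 (q = 3 - (-20381 + 106094)*(249537 - 38111) = 3 - 85713*211426 = 3 - 1*18121956738 = 3 - 18121956738 = -18121956735)
q + G = -18121956735 - 267974 = -18122224709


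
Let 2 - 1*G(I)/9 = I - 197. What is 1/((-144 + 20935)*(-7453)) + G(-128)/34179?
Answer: 152011160470/1765405994939 ≈ 0.086105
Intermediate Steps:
G(I) = 1791 - 9*I (G(I) = 18 - 9*(I - 197) = 18 - 9*(-197 + I) = 18 + (1773 - 9*I) = 1791 - 9*I)
1/((-144 + 20935)*(-7453)) + G(-128)/34179 = 1/((-144 + 20935)*(-7453)) + (1791 - 9*(-128))/34179 = -1/7453/20791 + (1791 + 1152)*(1/34179) = (1/20791)*(-1/7453) + 2943*(1/34179) = -1/154955323 + 981/11393 = 152011160470/1765405994939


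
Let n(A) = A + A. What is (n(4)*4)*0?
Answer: 0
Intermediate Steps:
n(A) = 2*A
(n(4)*4)*0 = ((2*4)*4)*0 = (8*4)*0 = 32*0 = 0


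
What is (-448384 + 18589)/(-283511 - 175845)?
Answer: 429795/459356 ≈ 0.93565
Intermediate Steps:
(-448384 + 18589)/(-283511 - 175845) = -429795/(-459356) = -429795*(-1/459356) = 429795/459356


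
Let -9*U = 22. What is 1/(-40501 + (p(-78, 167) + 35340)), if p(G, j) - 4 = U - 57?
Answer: -9/46948 ≈ -0.00019170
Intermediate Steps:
U = -22/9 (U = -⅑*22 = -22/9 ≈ -2.4444)
p(G, j) = -499/9 (p(G, j) = 4 + (-22/9 - 57) = 4 - 535/9 = -499/9)
1/(-40501 + (p(-78, 167) + 35340)) = 1/(-40501 + (-499/9 + 35340)) = 1/(-40501 + 317561/9) = 1/(-46948/9) = -9/46948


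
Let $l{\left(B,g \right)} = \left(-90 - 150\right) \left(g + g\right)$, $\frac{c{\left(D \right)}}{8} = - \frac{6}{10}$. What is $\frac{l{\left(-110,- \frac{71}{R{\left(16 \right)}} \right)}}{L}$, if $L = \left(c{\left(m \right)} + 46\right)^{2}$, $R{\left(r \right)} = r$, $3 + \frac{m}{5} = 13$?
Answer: $\frac{26625}{21218} \approx 1.2548$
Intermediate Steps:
$m = 50$ ($m = -15 + 5 \cdot 13 = -15 + 65 = 50$)
$c{\left(D \right)} = - \frac{24}{5}$ ($c{\left(D \right)} = 8 \left(- \frac{6}{10}\right) = 8 \left(\left(-6\right) \frac{1}{10}\right) = 8 \left(- \frac{3}{5}\right) = - \frac{24}{5}$)
$l{\left(B,g \right)} = - 480 g$ ($l{\left(B,g \right)} = - 240 \cdot 2 g = - 480 g$)
$L = \frac{42436}{25}$ ($L = \left(- \frac{24}{5} + 46\right)^{2} = \left(\frac{206}{5}\right)^{2} = \frac{42436}{25} \approx 1697.4$)
$\frac{l{\left(-110,- \frac{71}{R{\left(16 \right)}} \right)}}{L} = \frac{\left(-480\right) \left(- \frac{71}{16}\right)}{\frac{42436}{25}} = - 480 \left(\left(-71\right) \frac{1}{16}\right) \frac{25}{42436} = \left(-480\right) \left(- \frac{71}{16}\right) \frac{25}{42436} = 2130 \cdot \frac{25}{42436} = \frac{26625}{21218}$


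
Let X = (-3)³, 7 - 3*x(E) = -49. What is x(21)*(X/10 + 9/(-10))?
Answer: -336/5 ≈ -67.200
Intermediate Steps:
x(E) = 56/3 (x(E) = 7/3 - ⅓*(-49) = 7/3 + 49/3 = 56/3)
X = -27
x(21)*(X/10 + 9/(-10)) = 56*(-27/10 + 9/(-10))/3 = 56*(-27*⅒ + 9*(-⅒))/3 = 56*(-27/10 - 9/10)/3 = (56/3)*(-18/5) = -336/5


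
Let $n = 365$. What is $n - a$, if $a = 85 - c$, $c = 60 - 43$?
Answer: $297$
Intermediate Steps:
$c = 17$ ($c = 60 - 43 = 17$)
$a = 68$ ($a = 85 - 17 = 68$)
$n - a = 365 - 68 = 297$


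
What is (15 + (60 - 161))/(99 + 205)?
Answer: -43/152 ≈ -0.28289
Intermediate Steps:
(15 + (60 - 161))/(99 + 205) = (15 - 101)/304 = -86*1/304 = -43/152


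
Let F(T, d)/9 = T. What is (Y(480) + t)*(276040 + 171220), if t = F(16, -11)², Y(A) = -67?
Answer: 9244416940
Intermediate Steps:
F(T, d) = 9*T
t = 20736 (t = (9*16)² = 144² = 20736)
(Y(480) + t)*(276040 + 171220) = (-67 + 20736)*(276040 + 171220) = 20669*447260 = 9244416940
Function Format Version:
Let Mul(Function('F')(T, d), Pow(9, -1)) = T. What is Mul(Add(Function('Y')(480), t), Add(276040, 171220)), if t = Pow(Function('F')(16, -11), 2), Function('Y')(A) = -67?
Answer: 9244416940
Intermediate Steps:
Function('F')(T, d) = Mul(9, T)
t = 20736 (t = Pow(Mul(9, 16), 2) = Pow(144, 2) = 20736)
Mul(Add(Function('Y')(480), t), Add(276040, 171220)) = Mul(Add(-67, 20736), Add(276040, 171220)) = Mul(20669, 447260) = 9244416940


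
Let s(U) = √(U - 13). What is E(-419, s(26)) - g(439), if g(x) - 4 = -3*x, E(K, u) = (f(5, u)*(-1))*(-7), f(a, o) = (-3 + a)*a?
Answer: 1383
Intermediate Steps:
f(a, o) = a*(-3 + a)
s(U) = √(-13 + U)
E(K, u) = 70 (E(K, u) = ((5*(-3 + 5))*(-1))*(-7) = ((5*2)*(-1))*(-7) = (10*(-1))*(-7) = -10*(-7) = 70)
g(x) = 4 - 3*x
E(-419, s(26)) - g(439) = 70 - (4 - 3*439) = 70 - (4 - 1317) = 70 - 1*(-1313) = 70 + 1313 = 1383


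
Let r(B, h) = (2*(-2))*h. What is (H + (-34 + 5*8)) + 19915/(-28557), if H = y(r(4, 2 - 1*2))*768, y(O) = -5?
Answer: -109507453/28557 ≈ -3834.7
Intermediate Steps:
r(B, h) = -4*h
H = -3840 (H = -5*768 = -3840)
(H + (-34 + 5*8)) + 19915/(-28557) = (-3840 + (-34 + 5*8)) + 19915/(-28557) = (-3840 + (-34 + 40)) + 19915*(-1/28557) = (-3840 + 6) - 19915/28557 = -3834 - 19915/28557 = -109507453/28557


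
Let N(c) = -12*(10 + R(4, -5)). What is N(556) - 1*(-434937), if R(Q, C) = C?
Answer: 434877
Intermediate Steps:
N(c) = -60 (N(c) = -12*(10 - 5) = -12*5 = -60)
N(556) - 1*(-434937) = -60 - 1*(-434937) = -60 + 434937 = 434877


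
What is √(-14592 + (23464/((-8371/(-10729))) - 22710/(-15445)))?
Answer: √10352488136573412742/25858019 ≈ 124.43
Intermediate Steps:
√(-14592 + (23464/((-8371/(-10729))) - 22710/(-15445))) = √(-14592 + (23464/((-8371*(-1/10729))) - 22710*(-1/15445))) = √(-14592 + (23464/(8371/10729) + 4542/3089)) = √(-14592 + (23464*(10729/8371) + 4542/3089)) = √(-14592 + (251745256/8371 + 4542/3089)) = √(-14592 + 777679116866/25858019) = √(400358903618/25858019) = √10352488136573412742/25858019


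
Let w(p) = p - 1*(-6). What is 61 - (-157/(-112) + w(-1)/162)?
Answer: 540395/9072 ≈ 59.567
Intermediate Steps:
w(p) = 6 + p (w(p) = p + 6 = 6 + p)
61 - (-157/(-112) + w(-1)/162) = 61 - (-157/(-112) + (6 - 1)/162) = 61 - (-157*(-1/112) + 5*(1/162)) = 61 - (157/112 + 5/162) = 61 - 1*12997/9072 = 61 - 12997/9072 = 540395/9072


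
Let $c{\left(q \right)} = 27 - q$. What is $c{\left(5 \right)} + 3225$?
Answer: $3247$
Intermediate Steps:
$c{\left(5 \right)} + 3225 = \left(27 - 5\right) + 3225 = 22 + 3225 = 3247$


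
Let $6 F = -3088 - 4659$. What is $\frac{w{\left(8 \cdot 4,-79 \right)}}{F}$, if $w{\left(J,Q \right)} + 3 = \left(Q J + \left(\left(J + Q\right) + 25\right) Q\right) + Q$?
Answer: $\frac{5232}{7747} \approx 0.67536$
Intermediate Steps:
$w{\left(J,Q \right)} = -3 + Q + J Q + Q \left(25 + J + Q\right)$ ($w{\left(J,Q \right)} = -3 + \left(\left(Q J + \left(\left(J + Q\right) + 25\right) Q\right) + Q\right) = -3 + \left(\left(J Q + \left(25 + J + Q\right) Q\right) + Q\right) = -3 + \left(\left(J Q + Q \left(25 + J + Q\right)\right) + Q\right) = -3 + \left(Q + J Q + Q \left(25 + J + Q\right)\right) = -3 + Q + J Q + Q \left(25 + J + Q\right)$)
$F = - \frac{7747}{6}$ ($F = \frac{-3088 - 4659}{6} = \frac{1}{6} \left(-7747\right) = - \frac{7747}{6} \approx -1291.2$)
$\frac{w{\left(8 \cdot 4,-79 \right)}}{F} = \frac{-3 + \left(-79\right)^{2} + 26 \left(-79\right) + 2 \cdot 8 \cdot 4 \left(-79\right)}{- \frac{7747}{6}} = \left(-3 + 6241 - 2054 + 2 \cdot 32 \left(-79\right)\right) \left(- \frac{6}{7747}\right) = \left(-3 + 6241 - 2054 - 5056\right) \left(- \frac{6}{7747}\right) = \left(-872\right) \left(- \frac{6}{7747}\right) = \frac{5232}{7747}$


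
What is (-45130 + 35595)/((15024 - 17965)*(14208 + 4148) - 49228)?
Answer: 9535/54034224 ≈ 0.00017646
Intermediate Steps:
(-45130 + 35595)/((15024 - 17965)*(14208 + 4148) - 49228) = -9535/(-2941*18356 - 49228) = -9535/(-53984996 - 49228) = -9535/(-54034224) = -9535*(-1/54034224) = 9535/54034224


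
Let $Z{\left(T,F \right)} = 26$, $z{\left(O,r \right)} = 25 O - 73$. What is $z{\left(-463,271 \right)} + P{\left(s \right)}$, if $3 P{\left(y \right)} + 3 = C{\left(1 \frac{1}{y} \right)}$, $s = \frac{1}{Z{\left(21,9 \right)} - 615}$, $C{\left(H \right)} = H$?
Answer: $- \frac{35536}{3} \approx -11845.0$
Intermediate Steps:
$z{\left(O,r \right)} = -73 + 25 O$
$s = - \frac{1}{589}$ ($s = \frac{1}{26 - 615} = \frac{1}{-589} = - \frac{1}{589} \approx -0.0016978$)
$P{\left(y \right)} = -1 + \frac{1}{3 y}$ ($P{\left(y \right)} = -1 + \frac{1 \frac{1}{y}}{3} = -1 + \frac{1}{3 y}$)
$z{\left(-463,271 \right)} + P{\left(s \right)} = \left(-73 + 25 \left(-463\right)\right) + \frac{\frac{1}{3} - - \frac{1}{589}}{- \frac{1}{589}} = \left(-73 - 11575\right) - 589 \left(\frac{1}{3} + \frac{1}{589}\right) = -11648 - \frac{592}{3} = - \frac{35536}{3}$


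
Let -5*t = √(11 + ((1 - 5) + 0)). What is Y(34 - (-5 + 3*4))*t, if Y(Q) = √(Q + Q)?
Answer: -3*√42/5 ≈ -3.8884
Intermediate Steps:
t = -√7/5 (t = -√(11 + ((1 - 5) + 0))/5 = -√(11 + (-4 + 0))/5 = -√(11 - 4)/5 = -√7/5 ≈ -0.52915)
Y(Q) = √2*√Q (Y(Q) = √(2*Q) = √2*√Q)
Y(34 - (-5 + 3*4))*t = (√2*√(34 - (-5 + 3*4)))*(-√7/5) = (√2*√(34 - (-5 + 12)))*(-√7/5) = (√2*√(34 - 1*7))*(-√7/5) = (√2*√(34 - 7))*(-√7/5) = (√2*√27)*(-√7/5) = (√2*(3*√3))*(-√7/5) = (3*√6)*(-√7/5) = -3*√42/5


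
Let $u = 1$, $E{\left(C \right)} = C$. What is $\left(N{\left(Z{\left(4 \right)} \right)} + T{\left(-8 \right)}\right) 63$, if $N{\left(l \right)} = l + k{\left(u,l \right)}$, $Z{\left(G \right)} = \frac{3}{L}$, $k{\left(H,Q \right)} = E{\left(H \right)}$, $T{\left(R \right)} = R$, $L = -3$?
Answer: $-504$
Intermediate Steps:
$k{\left(H,Q \right)} = H$
$Z{\left(G \right)} = -1$ ($Z{\left(G \right)} = \frac{3}{-3} = 3 \left(- \frac{1}{3}\right) = -1$)
$N{\left(l \right)} = 1 + l$ ($N{\left(l \right)} = l + 1 = 1 + l$)
$\left(N{\left(Z{\left(4 \right)} \right)} + T{\left(-8 \right)}\right) 63 = \left(\left(1 - 1\right) - 8\right) 63 = \left(0 - 8\right) 63 = \left(-8\right) 63 = -504$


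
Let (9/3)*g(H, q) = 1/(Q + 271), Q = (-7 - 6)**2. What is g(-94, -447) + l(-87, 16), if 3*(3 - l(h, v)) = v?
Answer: -3079/1320 ≈ -2.3326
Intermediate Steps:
Q = 169 (Q = (-13)**2 = 169)
g(H, q) = 1/1320 (g(H, q) = 1/(3*(169 + 271)) = (1/3)/440 = (1/3)*(1/440) = 1/1320)
l(h, v) = 3 - v/3
g(-94, -447) + l(-87, 16) = 1/1320 + (3 - 1/3*16) = 1/1320 + (3 - 16/3) = 1/1320 - 7/3 = -3079/1320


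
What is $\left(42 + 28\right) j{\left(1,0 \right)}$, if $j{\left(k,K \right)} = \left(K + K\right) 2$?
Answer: $0$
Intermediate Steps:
$j{\left(k,K \right)} = 4 K$ ($j{\left(k,K \right)} = 2 K 2 = 4 K$)
$\left(42 + 28\right) j{\left(1,0 \right)} = \left(42 + 28\right) 4 \cdot 0 = 70 \cdot 0 = 0$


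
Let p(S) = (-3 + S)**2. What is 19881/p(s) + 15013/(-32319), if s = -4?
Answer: 91685486/226233 ≈ 405.27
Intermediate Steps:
19881/p(s) + 15013/(-32319) = 19881/((-3 - 4)**2) + 15013/(-32319) = 19881/((-7)**2) + 15013*(-1/32319) = 19881/49 - 15013/32319 = 91685486/226233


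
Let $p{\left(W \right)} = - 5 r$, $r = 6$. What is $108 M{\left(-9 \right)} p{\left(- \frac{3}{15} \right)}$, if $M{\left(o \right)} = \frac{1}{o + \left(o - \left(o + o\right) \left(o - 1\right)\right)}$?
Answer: $\frac{180}{11} \approx 16.364$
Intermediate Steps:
$M{\left(o \right)} = \frac{1}{2 o - 2 o \left(-1 + o\right)}$ ($M{\left(o \right)} = \frac{1}{o + \left(o - 2 o \left(-1 + o\right)\right)} = \frac{1}{o - \left(- o + 2 o \left(-1 + o\right)\right)} = \frac{1}{2 o - 2 o \left(-1 + o\right)}$)
$p{\left(W \right)} = -30$ ($p{\left(W \right)} = \left(-5\right) 6 = -30$)
$108 M{\left(-9 \right)} p{\left(- \frac{3}{15} \right)} = 108 \left(- \frac{1}{2 \left(-9\right) \left(-2 - 9\right)}\right) \left(-30\right) = 108 \left(\left(- \frac{1}{2}\right) \left(- \frac{1}{9}\right) \frac{1}{-11}\right) \left(-30\right) = 108 \left(\left(- \frac{1}{2}\right) \left(- \frac{1}{9}\right) \left(- \frac{1}{11}\right)\right) \left(-30\right) = 108 \left(- \frac{1}{198}\right) \left(-30\right) = \left(- \frac{6}{11}\right) \left(-30\right) = \frac{180}{11}$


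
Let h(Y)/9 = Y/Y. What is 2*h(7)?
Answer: 18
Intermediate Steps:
h(Y) = 9 (h(Y) = 9*(Y/Y) = 9*1 = 9)
2*h(7) = 2*9 = 18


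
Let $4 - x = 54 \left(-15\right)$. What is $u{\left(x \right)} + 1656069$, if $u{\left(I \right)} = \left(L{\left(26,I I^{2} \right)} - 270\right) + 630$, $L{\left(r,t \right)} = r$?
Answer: $1656455$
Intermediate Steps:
$x = 814$ ($x = 4 - 54 \left(-15\right) = 4 - -810 = 4 + 810 = 814$)
$u{\left(I \right)} = 386$ ($u{\left(I \right)} = \left(26 - 270\right) + 630 = -244 + 630 = 386$)
$u{\left(x \right)} + 1656069 = 386 + 1656069 = 1656455$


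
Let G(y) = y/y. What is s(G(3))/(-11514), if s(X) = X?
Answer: -1/11514 ≈ -8.6851e-5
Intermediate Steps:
G(y) = 1
s(G(3))/(-11514) = 1/(-11514) = 1*(-1/11514) = -1/11514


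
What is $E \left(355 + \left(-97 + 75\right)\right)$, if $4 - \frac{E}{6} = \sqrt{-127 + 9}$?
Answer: $7992 - 1998 i \sqrt{118} \approx 7992.0 - 21704.0 i$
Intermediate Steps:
$E = 24 - 6 i \sqrt{118}$ ($E = 24 - 6 \sqrt{-127 + 9} = 24 - 6 \sqrt{-118} = 24 - 6 i \sqrt{118} \approx 24.0 - 65.177 i$)
$E \left(355 + \left(-97 + 75\right)\right) = \left(24 - 6 i \sqrt{118}\right) \left(355 + \left(-97 + 75\right)\right) = \left(24 - 6 i \sqrt{118}\right) \left(355 - 22\right) = \left(24 - 6 i \sqrt{118}\right) 333 = 7992 - 1998 i \sqrt{118}$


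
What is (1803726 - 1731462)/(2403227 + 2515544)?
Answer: 72264/4918771 ≈ 0.014691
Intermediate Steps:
(1803726 - 1731462)/(2403227 + 2515544) = 72264/4918771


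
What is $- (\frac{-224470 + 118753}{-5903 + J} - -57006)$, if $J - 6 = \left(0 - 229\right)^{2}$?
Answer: $- \frac{2653181547}{46544} \approx -57004.0$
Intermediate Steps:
$J = 52447$ ($J = 6 + \left(0 - 229\right)^{2} = 6 + \left(-229\right)^{2} = 6 + 52441 = 52447$)
$- (\frac{-224470 + 118753}{-5903 + J} - -57006) = - (\frac{-224470 + 118753}{-5903 + 52447} - -57006) = - (- \frac{105717}{46544} + 57006) = \left(-1\right) \frac{2653181547}{46544} = - \frac{2653181547}{46544}$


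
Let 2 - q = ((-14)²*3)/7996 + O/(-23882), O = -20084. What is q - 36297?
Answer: -866385620690/23870059 ≈ -36296.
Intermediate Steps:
q = 25910833/23870059 (q = 2 - (((-14)²*3)/7996 - 20084/(-23882)) = 2 - ((196*3)*(1/7996) - 20084*(-1/23882)) = 2 - (588*(1/7996) + 10042/11941) = 2 - (147/1999 + 10042/11941) = 2 - 1*21829285/23870059 = 2 - 21829285/23870059 = 25910833/23870059 ≈ 1.0855)
q - 36297 = 25910833/23870059 - 36297 = -866385620690/23870059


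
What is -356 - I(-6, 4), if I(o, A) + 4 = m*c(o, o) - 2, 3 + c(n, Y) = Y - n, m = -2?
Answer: -356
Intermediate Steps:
c(n, Y) = -3 + Y - n (c(n, Y) = -3 + (Y - n) = -3 + Y - n)
I(o, A) = 0 (I(o, A) = -4 + (-2*(-3 + o - o) - 2) = -4 + (-2*(-3) - 2) = -4 + (6 - 2) = -4 + 4 = 0)
-356 - I(-6, 4) = -356 - 1*0 = -356 + 0 = -356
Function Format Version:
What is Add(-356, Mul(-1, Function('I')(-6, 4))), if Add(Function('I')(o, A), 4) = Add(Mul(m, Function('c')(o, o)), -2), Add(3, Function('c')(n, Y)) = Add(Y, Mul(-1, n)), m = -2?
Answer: -356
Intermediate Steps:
Function('c')(n, Y) = Add(-3, Y, Mul(-1, n)) (Function('c')(n, Y) = Add(-3, Add(Y, Mul(-1, n))) = Add(-3, Y, Mul(-1, n)))
Function('I')(o, A) = 0 (Function('I')(o, A) = Add(-4, Add(Mul(-2, Add(-3, o, Mul(-1, o))), -2)) = Add(-4, Add(Mul(-2, -3), -2)) = Add(-4, Add(6, -2)) = Add(-4, 4) = 0)
Add(-356, Mul(-1, Function('I')(-6, 4))) = Add(-356, Mul(-1, 0)) = Add(-356, 0) = -356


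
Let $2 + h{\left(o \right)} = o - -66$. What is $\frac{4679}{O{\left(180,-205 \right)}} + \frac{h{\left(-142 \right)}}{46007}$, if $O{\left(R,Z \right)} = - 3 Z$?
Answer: $\frac{16555291}{2176485} \approx 7.6064$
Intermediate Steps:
$h{\left(o \right)} = 64 + o$ ($h{\left(o \right)} = -2 + \left(o - -66\right) = -2 + \left(o + 66\right) = -2 + \left(66 + o\right) = 64 + o$)
$\frac{4679}{O{\left(180,-205 \right)}} + \frac{h{\left(-142 \right)}}{46007} = \frac{4679}{\left(-3\right) \left(-205\right)} + \frac{64 - 142}{46007} = \frac{4679}{615} - \frac{6}{3539} = \frac{16555291}{2176485}$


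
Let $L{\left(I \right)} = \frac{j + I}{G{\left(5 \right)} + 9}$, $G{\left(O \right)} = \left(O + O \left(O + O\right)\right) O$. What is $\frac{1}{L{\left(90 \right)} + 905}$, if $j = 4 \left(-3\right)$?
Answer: $\frac{142}{128549} \approx 0.0011046$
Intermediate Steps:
$j = -12$
$G{\left(O \right)} = O \left(O + 2 O^{2}\right)$ ($G{\left(O \right)} = \left(O + O 2 O\right) O = \left(O + 2 O^{2}\right) O = O \left(O + 2 O^{2}\right)$)
$L{\left(I \right)} = - \frac{3}{71} + \frac{I}{284}$ ($L{\left(I \right)} = \frac{-12 + I}{5^{2} \left(1 + 2 \cdot 5\right) + 9} = \frac{-12 + I}{25 \left(1 + 10\right) + 9} = \frac{-12 + I}{25 \cdot 11 + 9} = \frac{-12 + I}{275 + 9} = \frac{-12 + I}{284} = \left(-12 + I\right) \frac{1}{284} = - \frac{3}{71} + \frac{I}{284}$)
$\frac{1}{L{\left(90 \right)} + 905} = \frac{1}{\left(- \frac{3}{71} + \frac{1}{284} \cdot 90\right) + 905} = \frac{1}{\left(- \frac{3}{71} + \frac{45}{142}\right) + 905} = \frac{1}{\frac{39}{142} + 905} = \frac{1}{\frac{128549}{142}} = \frac{142}{128549}$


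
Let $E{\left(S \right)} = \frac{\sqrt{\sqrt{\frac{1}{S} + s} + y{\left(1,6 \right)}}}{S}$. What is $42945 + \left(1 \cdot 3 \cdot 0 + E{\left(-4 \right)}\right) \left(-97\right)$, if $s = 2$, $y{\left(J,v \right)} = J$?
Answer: $42945 + \frac{97 \sqrt{4 + 2 \sqrt{7}}}{8} \approx 42982.0$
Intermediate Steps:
$E{\left(S \right)} = \frac{\sqrt{1 + \sqrt{2 + \frac{1}{S}}}}{S}$ ($E{\left(S \right)} = \frac{\sqrt{\sqrt{\frac{1}{S} + 2} + 1}}{S} = \frac{\sqrt{\sqrt{2 + \frac{1}{S}} + 1}}{S} = \frac{\sqrt{1 + \sqrt{2 + \frac{1}{S}}}}{S}$)
$42945 + \left(1 \cdot 3 \cdot 0 + E{\left(-4 \right)}\right) \left(-97\right) = 42945 + \left(1 \cdot 3 \cdot 0 + \frac{\sqrt{1 + \sqrt{2 + \frac{1}{-4}}}}{-4}\right) \left(-97\right) = 42945 + \left(3 \cdot 0 - \frac{\sqrt{1 + \sqrt{2 - \frac{1}{4}}}}{4}\right) \left(-97\right) = 42945 + \left(0 - \frac{\sqrt{1 + \sqrt{\frac{7}{4}}}}{4}\right) \left(-97\right) = 42945 + \left(0 - \frac{\sqrt{1 + \frac{\sqrt{7}}{2}}}{4}\right) \left(-97\right) = 42945 + - \frac{\sqrt{1 + \frac{\sqrt{7}}{2}}}{4} \left(-97\right) = 42945 + \frac{97 \sqrt{1 + \frac{\sqrt{7}}{2}}}{4}$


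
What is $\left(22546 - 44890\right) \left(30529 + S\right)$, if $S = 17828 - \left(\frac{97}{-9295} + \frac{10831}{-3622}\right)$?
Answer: $- \frac{18189261481473348}{16833245} \approx -1.0806 \cdot 10^{9}$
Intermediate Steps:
$S = \frac{600307209199}{33666490}$ ($S = 17828 - \left(97 \left(- \frac{1}{9295}\right) + 10831 \left(- \frac{1}{3622}\right)\right) = 17828 - \left(- \frac{97}{9295} - \frac{10831}{3622}\right) = 17828 - - \frac{101025479}{33666490} = 17828 + \frac{101025479}{33666490} = \frac{600307209199}{33666490} \approx 17831.0$)
$\left(22546 - 44890\right) \left(30529 + S\right) = \left(22546 - 44890\right) \left(30529 + \frac{600307209199}{33666490}\right) = \left(-22344\right) \frac{1628111482409}{33666490} = - \frac{18189261481473348}{16833245}$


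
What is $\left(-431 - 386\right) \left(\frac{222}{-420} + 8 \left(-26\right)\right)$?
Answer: $\frac{11925749}{70} \approx 1.7037 \cdot 10^{5}$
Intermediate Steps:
$\left(-431 - 386\right) \left(\frac{222}{-420} + 8 \left(-26\right)\right) = - 817 \left(222 \left(- \frac{1}{420}\right) - 208\right) = - 817 \left(- \frac{37}{70} - 208\right) = \left(-817\right) \left(- \frac{14597}{70}\right) = \frac{11925749}{70}$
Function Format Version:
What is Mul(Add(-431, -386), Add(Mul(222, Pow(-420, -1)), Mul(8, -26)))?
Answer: Rational(11925749, 70) ≈ 1.7037e+5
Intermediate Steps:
Mul(Add(-431, -386), Add(Mul(222, Pow(-420, -1)), Mul(8, -26))) = Mul(-817, Add(Mul(222, Rational(-1, 420)), -208)) = Mul(-817, Add(Rational(-37, 70), -208)) = Mul(-817, Rational(-14597, 70)) = Rational(11925749, 70)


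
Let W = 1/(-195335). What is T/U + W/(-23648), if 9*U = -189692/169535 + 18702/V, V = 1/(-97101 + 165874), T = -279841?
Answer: -986183345631984806641/503628014910949461434720 ≈ -0.0019582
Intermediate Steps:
W = -1/195335 ≈ -5.1194e-6
V = 1/68773 ≈ 1.4541e-5
U = 218054670049918/1525815 (U = (-189692/169535 + 18702/(1/68773))/9 = (-189692*1/169535 + 18702*68773)/9 = (-189692/169535 + 1286192646)/9 = (⅑)*(218054670049918/169535) = 218054670049918/1525815 ≈ 1.4291e+8)
T/U + W/(-23648) = -279841/218054670049918/1525815 - 1/195335/(-23648) = -279841*1525815/218054670049918 - 1/195335*(-1/23648) = -426985595415/218054670049918 + 1/4619282080 = -986183345631984806641/503628014910949461434720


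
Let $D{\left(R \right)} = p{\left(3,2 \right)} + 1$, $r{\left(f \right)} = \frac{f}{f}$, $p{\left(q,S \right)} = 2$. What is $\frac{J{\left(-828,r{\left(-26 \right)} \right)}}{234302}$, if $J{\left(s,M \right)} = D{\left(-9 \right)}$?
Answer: $\frac{3}{234302} \approx 1.2804 \cdot 10^{-5}$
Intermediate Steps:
$r{\left(f \right)} = 1$
$D{\left(R \right)} = 3$ ($D{\left(R \right)} = 2 + 1 = 3$)
$J{\left(s,M \right)} = 3$
$\frac{J{\left(-828,r{\left(-26 \right)} \right)}}{234302} = \frac{3}{234302}$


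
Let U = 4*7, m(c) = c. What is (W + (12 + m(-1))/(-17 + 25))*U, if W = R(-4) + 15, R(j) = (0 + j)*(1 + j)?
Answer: 1589/2 ≈ 794.50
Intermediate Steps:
R(j) = j*(1 + j)
U = 28
W = 27 (W = -4*(1 - 4) + 15 = -4*(-3) + 15 = 12 + 15 = 27)
(W + (12 + m(-1))/(-17 + 25))*U = (27 + (12 - 1)/(-17 + 25))*28 = (27 + 11/8)*28 = (227/8)*28 = 1589/2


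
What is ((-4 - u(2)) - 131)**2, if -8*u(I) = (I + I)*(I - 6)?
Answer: 18769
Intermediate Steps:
u(I) = -I*(-6 + I)/4 (u(I) = -(I + I)*(I - 6)/8 = -2*I*(-6 + I)/8 = -I*(-6 + I)/4)
((-4 - u(2)) - 131)**2 = ((-4 - 2*(6 - 1*2)/4) - 131)**2 = ((-4 - 2*(6 - 2)/4) - 131)**2 = ((-4 - 2*4/4) - 131)**2 = ((-4 - 1*2) - 131)**2 = ((-4 - 2) - 131)**2 = (-6 - 131)**2 = (-137)**2 = 18769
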